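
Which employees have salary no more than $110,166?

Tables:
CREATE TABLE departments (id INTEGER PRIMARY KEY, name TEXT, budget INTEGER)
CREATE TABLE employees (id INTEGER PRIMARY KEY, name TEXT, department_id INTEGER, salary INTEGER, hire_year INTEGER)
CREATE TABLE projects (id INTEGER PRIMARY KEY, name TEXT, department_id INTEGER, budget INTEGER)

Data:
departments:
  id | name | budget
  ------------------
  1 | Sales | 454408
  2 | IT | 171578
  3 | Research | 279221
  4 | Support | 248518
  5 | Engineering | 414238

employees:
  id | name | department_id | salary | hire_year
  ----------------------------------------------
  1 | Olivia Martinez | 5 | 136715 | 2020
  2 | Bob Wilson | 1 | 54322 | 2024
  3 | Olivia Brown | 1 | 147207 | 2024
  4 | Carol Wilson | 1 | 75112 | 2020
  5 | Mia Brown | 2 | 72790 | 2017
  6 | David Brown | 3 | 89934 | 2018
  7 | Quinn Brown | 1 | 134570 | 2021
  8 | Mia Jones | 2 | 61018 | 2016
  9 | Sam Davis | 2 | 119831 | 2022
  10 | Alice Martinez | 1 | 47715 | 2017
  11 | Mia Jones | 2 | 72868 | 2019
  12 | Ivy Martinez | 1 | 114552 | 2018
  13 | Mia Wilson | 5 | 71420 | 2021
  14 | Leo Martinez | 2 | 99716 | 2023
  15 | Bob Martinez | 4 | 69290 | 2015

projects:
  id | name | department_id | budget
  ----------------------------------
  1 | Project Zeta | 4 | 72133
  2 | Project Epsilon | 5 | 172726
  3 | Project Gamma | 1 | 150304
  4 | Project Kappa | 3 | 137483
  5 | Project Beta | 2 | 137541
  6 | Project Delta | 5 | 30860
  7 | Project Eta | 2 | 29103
SELECT name, salary FROM employees WHERE salary <= 110166

Execution result:
name | salary
Bob Wilson | 54322
Carol Wilson | 75112
Mia Brown | 72790
David Brown | 89934
Mia Jones | 61018
Alice Martinez | 47715
Mia Jones | 72868
Mia Wilson | 71420
Leo Martinez | 99716
Bob Martinez | 69290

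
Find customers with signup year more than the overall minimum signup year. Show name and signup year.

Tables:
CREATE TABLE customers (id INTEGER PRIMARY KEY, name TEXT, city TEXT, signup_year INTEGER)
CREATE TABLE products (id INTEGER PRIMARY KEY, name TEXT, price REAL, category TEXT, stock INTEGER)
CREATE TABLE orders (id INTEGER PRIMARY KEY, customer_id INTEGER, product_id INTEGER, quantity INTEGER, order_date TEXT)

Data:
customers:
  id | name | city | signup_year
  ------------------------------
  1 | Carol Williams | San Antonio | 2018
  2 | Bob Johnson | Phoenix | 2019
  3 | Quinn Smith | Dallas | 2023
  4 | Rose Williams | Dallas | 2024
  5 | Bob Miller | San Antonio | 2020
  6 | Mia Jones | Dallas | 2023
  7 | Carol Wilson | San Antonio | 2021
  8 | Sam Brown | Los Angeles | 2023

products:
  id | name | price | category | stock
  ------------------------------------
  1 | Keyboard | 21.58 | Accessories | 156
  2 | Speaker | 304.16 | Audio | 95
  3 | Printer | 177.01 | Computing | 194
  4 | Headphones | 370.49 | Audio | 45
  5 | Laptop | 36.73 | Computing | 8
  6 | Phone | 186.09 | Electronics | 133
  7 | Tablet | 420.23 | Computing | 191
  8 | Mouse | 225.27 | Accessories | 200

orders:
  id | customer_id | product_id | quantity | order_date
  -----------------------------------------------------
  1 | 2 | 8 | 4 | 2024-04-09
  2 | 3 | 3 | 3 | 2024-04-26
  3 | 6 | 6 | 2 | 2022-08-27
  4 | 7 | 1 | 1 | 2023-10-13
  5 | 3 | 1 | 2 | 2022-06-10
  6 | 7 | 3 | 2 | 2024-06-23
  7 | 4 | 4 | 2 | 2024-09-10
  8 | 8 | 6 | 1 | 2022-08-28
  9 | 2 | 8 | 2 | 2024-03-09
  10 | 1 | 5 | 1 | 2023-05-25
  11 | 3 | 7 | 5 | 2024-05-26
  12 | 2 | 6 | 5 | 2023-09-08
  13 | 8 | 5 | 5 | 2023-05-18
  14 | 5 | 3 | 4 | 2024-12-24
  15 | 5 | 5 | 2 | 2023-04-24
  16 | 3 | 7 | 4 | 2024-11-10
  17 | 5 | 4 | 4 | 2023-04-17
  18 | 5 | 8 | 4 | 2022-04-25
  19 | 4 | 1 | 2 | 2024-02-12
SELECT name, signup_year FROM customers WHERE signup_year > (SELECT MIN(signup_year) FROM customers)

Execution result:
name | signup_year
Bob Johnson | 2019
Quinn Smith | 2023
Rose Williams | 2024
Bob Miller | 2020
Mia Jones | 2023
Carol Wilson | 2021
Sam Brown | 2023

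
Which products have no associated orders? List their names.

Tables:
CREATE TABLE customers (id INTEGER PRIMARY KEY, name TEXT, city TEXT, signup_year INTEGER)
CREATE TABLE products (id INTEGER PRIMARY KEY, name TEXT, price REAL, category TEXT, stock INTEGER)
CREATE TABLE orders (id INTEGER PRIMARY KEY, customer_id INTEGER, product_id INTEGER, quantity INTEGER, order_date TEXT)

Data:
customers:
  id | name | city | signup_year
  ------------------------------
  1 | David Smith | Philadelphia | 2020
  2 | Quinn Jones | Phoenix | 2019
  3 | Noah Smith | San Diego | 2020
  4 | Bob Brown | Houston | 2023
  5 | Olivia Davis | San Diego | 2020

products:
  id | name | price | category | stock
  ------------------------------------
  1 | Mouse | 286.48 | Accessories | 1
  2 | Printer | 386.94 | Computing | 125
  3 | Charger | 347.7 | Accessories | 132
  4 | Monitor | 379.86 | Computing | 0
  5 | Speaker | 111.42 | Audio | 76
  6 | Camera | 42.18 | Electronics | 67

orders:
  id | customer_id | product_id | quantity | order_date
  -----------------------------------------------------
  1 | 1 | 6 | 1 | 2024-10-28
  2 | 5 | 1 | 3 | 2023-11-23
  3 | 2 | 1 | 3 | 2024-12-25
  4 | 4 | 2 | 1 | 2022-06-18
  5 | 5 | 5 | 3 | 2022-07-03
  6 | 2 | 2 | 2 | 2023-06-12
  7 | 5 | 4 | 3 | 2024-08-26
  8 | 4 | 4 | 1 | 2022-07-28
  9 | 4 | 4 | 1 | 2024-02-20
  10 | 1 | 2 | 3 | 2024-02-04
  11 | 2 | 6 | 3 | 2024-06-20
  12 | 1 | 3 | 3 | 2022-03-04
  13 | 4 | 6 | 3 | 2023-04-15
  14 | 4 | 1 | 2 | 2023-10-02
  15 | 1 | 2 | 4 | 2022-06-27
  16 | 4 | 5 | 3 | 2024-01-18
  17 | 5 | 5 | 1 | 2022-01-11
SELECT p.name FROM products p LEFT JOIN orders c ON c.product_id = p.id WHERE c.id IS NULL

Execution result:
(no rows)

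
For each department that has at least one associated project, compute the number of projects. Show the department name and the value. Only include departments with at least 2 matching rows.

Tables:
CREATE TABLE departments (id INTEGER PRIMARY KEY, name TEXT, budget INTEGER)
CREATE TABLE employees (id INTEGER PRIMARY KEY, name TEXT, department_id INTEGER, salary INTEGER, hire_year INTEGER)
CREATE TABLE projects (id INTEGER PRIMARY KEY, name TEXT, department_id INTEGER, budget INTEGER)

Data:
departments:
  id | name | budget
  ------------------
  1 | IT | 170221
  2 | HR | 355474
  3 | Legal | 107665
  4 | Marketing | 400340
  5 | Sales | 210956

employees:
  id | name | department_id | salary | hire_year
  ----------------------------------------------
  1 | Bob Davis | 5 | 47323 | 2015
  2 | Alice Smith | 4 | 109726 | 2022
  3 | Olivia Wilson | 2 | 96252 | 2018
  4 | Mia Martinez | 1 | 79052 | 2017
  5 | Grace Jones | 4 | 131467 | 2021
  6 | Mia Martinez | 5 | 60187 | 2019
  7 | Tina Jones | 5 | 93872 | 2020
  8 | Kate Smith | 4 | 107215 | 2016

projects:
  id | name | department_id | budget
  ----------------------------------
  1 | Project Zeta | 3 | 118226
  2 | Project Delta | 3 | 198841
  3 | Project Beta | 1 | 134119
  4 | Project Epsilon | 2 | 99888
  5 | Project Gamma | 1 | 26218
SELECT p.name, COUNT(*) AS n FROM projects c JOIN departments p ON c.department_id = p.id GROUP BY p.id, p.name HAVING COUNT(*) >= 2

Execution result:
name | n
IT | 2
Legal | 2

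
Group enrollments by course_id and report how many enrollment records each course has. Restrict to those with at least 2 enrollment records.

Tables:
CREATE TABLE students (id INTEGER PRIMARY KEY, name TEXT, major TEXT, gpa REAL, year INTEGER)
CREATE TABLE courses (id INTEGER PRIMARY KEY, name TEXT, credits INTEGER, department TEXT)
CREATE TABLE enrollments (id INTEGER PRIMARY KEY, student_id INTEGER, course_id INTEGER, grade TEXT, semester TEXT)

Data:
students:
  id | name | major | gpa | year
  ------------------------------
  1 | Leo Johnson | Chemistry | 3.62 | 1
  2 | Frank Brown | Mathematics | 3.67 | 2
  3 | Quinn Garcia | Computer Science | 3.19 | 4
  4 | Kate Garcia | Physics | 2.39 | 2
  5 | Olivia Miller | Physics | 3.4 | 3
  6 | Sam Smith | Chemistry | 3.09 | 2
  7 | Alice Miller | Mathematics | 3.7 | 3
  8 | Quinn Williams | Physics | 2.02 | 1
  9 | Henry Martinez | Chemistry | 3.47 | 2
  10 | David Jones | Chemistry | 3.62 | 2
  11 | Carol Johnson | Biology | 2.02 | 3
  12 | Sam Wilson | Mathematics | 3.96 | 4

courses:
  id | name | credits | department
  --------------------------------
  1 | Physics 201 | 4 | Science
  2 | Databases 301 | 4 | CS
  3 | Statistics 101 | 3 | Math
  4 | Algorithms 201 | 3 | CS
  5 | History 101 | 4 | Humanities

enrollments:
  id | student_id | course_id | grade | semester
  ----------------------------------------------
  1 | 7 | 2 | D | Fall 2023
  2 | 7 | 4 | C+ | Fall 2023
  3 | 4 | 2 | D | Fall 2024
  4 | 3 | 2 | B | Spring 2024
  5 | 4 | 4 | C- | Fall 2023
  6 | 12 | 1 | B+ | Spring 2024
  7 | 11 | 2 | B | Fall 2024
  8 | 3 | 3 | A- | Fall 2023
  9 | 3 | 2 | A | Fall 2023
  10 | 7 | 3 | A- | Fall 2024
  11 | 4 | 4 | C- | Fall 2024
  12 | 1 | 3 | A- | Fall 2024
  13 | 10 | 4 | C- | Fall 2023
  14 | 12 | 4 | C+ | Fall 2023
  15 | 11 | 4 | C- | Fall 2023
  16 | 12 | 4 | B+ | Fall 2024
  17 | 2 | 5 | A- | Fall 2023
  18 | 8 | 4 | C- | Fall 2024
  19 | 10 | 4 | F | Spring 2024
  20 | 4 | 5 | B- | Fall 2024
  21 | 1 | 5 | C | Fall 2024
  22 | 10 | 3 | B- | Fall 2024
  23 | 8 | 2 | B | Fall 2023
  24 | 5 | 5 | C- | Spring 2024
SELECT course_id, COUNT(*) AS enrollment_count FROM enrollments GROUP BY course_id HAVING COUNT(*) >= 2

Execution result:
course_id | enrollment_count
2 | 6
3 | 4
4 | 9
5 | 4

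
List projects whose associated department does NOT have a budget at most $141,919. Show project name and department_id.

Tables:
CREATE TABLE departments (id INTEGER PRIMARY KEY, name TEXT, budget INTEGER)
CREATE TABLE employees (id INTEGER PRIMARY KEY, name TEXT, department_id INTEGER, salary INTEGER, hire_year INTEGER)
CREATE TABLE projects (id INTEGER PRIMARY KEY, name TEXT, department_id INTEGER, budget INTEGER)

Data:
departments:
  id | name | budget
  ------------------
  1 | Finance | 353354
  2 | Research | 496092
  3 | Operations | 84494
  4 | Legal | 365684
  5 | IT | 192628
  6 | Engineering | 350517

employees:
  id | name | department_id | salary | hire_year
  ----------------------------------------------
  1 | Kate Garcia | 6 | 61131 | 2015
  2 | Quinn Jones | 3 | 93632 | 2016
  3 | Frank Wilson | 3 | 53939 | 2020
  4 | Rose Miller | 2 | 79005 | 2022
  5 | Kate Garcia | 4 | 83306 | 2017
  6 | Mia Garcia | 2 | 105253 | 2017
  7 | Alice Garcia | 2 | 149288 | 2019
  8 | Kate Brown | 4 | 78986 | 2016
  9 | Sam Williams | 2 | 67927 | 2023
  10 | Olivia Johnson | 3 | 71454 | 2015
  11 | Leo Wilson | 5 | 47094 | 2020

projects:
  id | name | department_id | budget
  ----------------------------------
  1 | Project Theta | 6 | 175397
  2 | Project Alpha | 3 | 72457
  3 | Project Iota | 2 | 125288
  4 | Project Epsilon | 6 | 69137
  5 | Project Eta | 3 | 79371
SELECT name, department_id FROM projects WHERE department_id NOT IN (SELECT id FROM departments WHERE budget <= 141919)

Execution result:
name | department_id
Project Theta | 6
Project Iota | 2
Project Epsilon | 6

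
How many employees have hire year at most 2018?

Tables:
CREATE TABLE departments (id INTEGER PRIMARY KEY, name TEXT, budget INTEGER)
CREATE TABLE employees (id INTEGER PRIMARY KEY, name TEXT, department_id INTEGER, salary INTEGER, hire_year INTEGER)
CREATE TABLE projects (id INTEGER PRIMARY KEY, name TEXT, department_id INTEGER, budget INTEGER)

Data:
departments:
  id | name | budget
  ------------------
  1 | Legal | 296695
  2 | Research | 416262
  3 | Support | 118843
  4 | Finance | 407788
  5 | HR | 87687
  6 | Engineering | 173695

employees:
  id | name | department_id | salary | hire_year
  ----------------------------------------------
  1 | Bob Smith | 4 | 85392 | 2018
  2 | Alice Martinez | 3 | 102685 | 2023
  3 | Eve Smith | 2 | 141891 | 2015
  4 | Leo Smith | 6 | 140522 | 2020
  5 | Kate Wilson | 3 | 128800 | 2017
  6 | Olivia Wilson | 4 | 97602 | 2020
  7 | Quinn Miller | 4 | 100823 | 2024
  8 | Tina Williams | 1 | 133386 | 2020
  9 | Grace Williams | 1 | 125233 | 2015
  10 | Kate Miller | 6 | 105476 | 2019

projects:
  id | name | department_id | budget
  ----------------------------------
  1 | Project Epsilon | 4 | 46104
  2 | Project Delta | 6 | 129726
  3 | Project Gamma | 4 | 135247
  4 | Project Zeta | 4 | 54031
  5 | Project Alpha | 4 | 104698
SELECT COUNT(*) FROM employees WHERE hire_year <= 2018

Execution result:
4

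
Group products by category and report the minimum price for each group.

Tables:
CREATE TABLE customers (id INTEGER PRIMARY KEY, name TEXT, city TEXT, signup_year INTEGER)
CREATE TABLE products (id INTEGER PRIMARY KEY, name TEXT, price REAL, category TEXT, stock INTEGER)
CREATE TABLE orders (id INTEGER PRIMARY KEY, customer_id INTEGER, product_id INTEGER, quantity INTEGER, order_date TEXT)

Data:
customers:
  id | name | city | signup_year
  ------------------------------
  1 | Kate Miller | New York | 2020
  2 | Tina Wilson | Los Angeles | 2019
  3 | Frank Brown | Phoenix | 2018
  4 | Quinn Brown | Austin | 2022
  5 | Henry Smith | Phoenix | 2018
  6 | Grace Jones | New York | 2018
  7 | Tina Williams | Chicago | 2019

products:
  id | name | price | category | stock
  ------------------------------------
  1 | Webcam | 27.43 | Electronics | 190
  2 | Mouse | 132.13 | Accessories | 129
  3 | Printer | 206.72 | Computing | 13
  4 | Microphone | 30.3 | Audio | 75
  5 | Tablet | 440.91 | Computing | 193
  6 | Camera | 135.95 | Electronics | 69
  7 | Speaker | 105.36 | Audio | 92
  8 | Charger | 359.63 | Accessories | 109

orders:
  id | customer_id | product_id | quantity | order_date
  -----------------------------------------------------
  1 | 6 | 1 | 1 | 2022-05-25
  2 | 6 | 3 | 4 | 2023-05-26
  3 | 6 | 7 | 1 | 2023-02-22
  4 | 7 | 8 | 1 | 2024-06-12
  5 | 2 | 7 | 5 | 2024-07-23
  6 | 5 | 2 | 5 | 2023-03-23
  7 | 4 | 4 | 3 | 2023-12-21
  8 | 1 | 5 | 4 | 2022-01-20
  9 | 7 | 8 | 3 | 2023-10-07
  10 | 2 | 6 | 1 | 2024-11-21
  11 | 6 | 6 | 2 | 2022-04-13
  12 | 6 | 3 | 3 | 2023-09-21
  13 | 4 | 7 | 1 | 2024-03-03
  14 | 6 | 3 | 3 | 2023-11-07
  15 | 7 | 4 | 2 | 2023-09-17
SELECT category, MIN(price) AS min_price FROM products GROUP BY category

Execution result:
category | min_price
Accessories | 132.13
Audio | 30.30
Computing | 206.72
Electronics | 27.43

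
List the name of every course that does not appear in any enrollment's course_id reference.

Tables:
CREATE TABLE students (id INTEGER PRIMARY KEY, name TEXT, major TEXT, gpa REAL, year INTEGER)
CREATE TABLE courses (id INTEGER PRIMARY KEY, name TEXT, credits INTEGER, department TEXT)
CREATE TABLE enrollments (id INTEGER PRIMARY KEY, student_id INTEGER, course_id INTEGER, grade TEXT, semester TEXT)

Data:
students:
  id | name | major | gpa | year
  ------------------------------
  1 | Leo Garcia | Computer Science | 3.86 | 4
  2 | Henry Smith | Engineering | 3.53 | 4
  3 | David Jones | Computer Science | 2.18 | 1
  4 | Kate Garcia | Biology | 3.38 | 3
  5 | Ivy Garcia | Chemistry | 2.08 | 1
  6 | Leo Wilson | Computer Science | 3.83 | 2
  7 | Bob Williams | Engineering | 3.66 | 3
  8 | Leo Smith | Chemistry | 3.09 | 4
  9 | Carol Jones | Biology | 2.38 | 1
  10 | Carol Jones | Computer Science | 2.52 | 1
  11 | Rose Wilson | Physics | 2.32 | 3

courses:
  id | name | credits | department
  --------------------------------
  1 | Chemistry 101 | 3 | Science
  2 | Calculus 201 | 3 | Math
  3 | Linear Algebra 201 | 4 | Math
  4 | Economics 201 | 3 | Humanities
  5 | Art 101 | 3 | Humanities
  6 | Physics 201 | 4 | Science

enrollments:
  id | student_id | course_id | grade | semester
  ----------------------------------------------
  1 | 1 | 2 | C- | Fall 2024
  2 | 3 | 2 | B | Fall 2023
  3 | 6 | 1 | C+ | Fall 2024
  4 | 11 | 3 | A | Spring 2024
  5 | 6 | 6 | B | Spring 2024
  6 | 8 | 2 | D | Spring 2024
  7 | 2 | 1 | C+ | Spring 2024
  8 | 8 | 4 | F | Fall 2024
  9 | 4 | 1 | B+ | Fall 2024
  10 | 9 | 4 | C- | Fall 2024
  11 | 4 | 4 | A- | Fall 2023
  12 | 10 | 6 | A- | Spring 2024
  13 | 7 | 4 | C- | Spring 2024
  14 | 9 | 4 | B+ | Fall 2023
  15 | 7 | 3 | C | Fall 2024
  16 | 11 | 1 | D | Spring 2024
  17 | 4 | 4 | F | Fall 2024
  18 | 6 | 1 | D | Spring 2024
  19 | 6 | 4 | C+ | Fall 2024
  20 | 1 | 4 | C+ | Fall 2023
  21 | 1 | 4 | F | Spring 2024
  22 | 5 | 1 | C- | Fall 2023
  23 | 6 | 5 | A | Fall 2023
SELECT p.name FROM courses p LEFT JOIN enrollments c ON c.course_id = p.id WHERE c.id IS NULL

Execution result:
(no rows)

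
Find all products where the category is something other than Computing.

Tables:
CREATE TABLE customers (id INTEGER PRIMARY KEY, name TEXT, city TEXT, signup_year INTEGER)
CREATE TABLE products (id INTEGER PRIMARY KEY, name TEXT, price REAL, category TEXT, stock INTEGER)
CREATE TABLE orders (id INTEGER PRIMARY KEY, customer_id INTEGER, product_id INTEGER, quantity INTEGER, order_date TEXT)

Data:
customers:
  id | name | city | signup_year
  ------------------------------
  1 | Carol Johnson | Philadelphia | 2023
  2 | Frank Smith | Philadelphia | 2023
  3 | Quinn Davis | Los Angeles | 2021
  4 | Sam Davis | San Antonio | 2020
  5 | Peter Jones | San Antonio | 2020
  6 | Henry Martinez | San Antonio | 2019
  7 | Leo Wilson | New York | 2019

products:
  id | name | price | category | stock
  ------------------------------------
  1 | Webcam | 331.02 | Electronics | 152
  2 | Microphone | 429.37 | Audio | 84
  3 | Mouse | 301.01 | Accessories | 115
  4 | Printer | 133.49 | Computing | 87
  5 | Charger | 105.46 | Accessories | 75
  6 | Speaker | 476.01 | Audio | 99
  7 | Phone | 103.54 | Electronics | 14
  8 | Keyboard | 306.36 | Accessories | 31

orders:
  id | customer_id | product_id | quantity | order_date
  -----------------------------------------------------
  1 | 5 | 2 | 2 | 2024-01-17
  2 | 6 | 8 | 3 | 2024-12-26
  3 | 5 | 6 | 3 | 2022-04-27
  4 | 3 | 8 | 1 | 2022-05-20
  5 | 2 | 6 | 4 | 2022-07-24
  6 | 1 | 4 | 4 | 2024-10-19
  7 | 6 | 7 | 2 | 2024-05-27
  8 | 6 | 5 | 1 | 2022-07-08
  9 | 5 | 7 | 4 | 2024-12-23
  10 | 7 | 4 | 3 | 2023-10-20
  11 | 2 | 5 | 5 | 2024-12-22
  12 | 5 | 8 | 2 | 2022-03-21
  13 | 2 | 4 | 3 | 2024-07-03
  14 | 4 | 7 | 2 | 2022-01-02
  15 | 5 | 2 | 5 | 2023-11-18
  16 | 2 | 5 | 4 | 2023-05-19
SELECT name, category FROM products WHERE category <> 'Computing'

Execution result:
name | category
Webcam | Electronics
Microphone | Audio
Mouse | Accessories
Charger | Accessories
Speaker | Audio
Phone | Electronics
Keyboard | Accessories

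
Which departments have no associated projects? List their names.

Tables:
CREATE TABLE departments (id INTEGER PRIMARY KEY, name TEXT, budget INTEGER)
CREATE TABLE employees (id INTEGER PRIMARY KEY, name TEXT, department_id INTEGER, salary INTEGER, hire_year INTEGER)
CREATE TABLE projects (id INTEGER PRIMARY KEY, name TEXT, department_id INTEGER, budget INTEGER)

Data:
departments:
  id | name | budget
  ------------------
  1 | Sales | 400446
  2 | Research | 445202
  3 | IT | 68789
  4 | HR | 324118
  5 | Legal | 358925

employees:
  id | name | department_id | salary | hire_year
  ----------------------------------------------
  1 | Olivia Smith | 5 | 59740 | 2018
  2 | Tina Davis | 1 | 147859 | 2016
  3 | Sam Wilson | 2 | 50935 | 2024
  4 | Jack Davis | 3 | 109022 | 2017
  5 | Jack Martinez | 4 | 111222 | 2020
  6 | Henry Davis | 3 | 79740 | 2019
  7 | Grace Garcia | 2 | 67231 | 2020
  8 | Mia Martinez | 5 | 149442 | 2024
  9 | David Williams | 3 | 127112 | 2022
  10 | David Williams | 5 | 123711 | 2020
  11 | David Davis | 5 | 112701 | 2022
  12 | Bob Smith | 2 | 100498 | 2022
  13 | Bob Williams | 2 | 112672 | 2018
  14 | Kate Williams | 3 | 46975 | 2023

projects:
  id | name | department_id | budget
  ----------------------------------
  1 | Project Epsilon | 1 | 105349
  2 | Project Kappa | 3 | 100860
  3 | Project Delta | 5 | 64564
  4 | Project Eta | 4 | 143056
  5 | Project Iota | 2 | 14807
SELECT p.name FROM departments p LEFT JOIN projects c ON c.department_id = p.id WHERE c.id IS NULL

Execution result:
(no rows)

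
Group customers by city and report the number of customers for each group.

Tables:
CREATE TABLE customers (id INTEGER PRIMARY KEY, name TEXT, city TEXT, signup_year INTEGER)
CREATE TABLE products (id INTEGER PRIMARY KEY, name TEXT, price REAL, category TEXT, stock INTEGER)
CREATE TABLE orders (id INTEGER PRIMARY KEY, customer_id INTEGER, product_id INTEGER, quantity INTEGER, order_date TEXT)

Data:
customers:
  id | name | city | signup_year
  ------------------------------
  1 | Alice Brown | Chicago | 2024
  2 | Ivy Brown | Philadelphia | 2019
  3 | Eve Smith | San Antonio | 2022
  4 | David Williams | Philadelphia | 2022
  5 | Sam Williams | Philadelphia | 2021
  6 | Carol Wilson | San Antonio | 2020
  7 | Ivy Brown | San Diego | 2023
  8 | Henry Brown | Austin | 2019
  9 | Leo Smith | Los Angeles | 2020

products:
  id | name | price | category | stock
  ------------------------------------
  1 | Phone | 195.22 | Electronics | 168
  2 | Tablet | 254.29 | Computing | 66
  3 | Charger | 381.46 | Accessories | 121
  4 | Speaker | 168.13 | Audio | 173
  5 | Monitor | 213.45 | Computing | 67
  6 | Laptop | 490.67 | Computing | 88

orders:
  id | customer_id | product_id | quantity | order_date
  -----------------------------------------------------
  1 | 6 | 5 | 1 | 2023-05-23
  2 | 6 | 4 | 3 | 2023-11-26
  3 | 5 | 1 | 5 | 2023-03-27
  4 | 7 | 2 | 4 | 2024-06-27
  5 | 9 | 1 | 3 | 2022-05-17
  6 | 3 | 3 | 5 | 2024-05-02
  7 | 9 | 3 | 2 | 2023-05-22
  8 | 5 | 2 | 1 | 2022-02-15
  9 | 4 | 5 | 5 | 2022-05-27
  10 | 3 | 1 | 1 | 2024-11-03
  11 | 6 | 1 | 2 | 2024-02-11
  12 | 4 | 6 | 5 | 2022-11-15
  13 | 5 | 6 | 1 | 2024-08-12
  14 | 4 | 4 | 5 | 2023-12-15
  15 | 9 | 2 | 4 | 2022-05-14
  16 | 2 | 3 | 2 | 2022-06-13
SELECT city, COUNT(*) AS n FROM customers GROUP BY city

Execution result:
city | n
Austin | 1
Chicago | 1
Los Angeles | 1
Philadelphia | 3
San Antonio | 2
San Diego | 1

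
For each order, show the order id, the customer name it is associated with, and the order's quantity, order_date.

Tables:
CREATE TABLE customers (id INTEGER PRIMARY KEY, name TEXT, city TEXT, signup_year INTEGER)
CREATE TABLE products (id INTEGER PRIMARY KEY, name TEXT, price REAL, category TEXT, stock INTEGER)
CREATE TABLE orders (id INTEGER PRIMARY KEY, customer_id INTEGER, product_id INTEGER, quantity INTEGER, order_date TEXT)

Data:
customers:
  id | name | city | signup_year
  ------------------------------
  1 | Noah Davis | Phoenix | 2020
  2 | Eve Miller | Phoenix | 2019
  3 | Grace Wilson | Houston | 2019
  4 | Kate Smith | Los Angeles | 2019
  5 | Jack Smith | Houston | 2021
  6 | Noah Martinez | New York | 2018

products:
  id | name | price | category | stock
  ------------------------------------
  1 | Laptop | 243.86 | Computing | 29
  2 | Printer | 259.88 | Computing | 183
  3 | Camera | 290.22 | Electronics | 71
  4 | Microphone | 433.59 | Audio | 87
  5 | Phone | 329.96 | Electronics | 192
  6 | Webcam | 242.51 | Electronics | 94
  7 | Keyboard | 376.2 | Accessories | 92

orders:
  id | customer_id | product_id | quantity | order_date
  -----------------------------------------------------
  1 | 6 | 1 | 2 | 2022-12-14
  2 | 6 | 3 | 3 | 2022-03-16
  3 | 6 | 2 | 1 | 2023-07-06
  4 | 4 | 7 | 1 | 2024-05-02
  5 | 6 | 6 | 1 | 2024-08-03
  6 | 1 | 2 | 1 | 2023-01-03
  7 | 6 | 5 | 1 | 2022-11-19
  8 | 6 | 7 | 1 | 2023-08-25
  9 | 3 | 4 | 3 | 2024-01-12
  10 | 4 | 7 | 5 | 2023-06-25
SELECT c.id, p.name AS customer, c.quantity, c.order_date FROM orders c JOIN customers p ON c.customer_id = p.id

Execution result:
id | customer | quantity | order_date
1 | Noah Martinez | 2 | 2022-12-14
2 | Noah Martinez | 3 | 2022-03-16
3 | Noah Martinez | 1 | 2023-07-06
4 | Kate Smith | 1 | 2024-05-02
5 | Noah Martinez | 1 | 2024-08-03
6 | Noah Davis | 1 | 2023-01-03
7 | Noah Martinez | 1 | 2022-11-19
8 | Noah Martinez | 1 | 2023-08-25
9 | Grace Wilson | 3 | 2024-01-12
10 | Kate Smith | 5 | 2023-06-25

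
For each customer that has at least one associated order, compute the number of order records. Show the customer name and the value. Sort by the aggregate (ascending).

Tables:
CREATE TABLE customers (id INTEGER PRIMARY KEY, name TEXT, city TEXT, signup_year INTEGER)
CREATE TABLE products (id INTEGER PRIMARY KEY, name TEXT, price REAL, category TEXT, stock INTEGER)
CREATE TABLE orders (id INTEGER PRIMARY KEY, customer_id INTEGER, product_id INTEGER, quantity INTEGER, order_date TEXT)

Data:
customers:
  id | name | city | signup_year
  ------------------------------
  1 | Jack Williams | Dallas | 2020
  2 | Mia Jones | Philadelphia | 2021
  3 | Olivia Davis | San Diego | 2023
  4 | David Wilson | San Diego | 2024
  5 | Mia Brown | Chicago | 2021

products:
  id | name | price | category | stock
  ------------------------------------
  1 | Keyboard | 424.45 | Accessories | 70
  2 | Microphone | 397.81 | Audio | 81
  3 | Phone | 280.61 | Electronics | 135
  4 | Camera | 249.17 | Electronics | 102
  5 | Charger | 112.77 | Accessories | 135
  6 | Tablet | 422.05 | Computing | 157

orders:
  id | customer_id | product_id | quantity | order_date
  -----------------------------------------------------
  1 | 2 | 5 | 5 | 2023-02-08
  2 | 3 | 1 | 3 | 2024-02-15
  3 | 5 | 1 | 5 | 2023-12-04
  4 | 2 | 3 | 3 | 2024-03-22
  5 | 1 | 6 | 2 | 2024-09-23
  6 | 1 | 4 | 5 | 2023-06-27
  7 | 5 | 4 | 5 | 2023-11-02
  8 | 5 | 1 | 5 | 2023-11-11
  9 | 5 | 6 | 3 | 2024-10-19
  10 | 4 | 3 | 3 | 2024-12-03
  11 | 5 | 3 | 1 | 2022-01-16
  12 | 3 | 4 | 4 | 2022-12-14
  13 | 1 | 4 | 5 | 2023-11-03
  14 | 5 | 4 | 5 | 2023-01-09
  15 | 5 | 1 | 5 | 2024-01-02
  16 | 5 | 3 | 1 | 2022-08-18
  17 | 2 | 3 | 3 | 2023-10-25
SELECT p.name, COUNT(*) AS n FROM orders c JOIN customers p ON c.customer_id = p.id GROUP BY p.id, p.name ORDER BY n ASC

Execution result:
name | n
David Wilson | 1
Olivia Davis | 2
Jack Williams | 3
Mia Jones | 3
Mia Brown | 8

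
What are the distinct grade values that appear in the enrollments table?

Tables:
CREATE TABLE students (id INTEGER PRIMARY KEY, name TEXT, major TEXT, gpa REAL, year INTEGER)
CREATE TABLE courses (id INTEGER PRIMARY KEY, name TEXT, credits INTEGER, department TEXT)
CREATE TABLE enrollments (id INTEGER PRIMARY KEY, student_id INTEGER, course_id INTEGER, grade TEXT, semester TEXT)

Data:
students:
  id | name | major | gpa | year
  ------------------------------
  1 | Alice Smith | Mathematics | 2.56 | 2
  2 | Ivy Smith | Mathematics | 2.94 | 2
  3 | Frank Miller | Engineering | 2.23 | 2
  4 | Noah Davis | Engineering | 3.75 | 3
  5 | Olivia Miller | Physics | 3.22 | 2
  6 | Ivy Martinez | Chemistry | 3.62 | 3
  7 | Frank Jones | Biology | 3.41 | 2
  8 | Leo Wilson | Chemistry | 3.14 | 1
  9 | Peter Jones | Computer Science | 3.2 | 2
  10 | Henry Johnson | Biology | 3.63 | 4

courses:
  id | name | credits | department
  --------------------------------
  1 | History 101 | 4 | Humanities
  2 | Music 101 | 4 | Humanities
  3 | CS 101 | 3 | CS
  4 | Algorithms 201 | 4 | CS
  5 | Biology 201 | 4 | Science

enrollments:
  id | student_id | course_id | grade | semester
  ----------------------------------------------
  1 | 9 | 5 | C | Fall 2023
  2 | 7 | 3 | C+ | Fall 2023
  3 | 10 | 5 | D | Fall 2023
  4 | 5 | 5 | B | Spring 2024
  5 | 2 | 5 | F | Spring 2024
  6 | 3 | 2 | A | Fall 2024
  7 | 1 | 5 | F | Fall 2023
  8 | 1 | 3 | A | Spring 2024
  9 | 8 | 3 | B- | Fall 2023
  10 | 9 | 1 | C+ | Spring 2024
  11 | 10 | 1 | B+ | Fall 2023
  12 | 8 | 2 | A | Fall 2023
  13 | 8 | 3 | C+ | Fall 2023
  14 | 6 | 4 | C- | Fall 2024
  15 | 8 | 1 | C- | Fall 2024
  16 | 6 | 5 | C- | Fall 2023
SELECT DISTINCT grade FROM enrollments

Execution result:
grade
C
C+
D
B
F
A
B-
B+
C-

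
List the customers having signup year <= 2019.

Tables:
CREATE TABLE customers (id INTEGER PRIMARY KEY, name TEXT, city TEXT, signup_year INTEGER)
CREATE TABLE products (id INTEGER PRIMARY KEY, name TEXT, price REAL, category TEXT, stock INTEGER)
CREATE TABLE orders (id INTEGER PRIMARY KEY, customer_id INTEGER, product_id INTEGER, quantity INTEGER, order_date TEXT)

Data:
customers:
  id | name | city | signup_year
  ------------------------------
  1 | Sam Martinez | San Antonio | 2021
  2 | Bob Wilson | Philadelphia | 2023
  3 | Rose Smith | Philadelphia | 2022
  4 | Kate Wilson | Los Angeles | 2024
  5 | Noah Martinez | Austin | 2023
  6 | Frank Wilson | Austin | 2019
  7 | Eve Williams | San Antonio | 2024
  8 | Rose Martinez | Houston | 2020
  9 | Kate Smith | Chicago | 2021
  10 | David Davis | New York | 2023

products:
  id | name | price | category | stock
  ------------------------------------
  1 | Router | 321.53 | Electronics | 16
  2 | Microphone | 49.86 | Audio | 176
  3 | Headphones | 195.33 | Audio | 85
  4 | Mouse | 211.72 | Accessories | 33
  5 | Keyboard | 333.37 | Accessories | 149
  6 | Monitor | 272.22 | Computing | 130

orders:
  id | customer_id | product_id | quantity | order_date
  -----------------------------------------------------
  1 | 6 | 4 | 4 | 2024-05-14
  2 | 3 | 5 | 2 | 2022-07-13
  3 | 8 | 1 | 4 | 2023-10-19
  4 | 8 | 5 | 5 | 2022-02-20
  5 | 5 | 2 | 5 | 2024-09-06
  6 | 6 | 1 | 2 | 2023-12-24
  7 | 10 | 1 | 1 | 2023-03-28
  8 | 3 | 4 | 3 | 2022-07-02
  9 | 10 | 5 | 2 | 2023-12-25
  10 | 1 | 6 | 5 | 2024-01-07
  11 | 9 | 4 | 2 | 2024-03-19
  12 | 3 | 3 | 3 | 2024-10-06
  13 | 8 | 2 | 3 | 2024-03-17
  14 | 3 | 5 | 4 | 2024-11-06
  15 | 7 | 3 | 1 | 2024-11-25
SELECT name, signup_year FROM customers WHERE signup_year <= 2019

Execution result:
name | signup_year
Frank Wilson | 2019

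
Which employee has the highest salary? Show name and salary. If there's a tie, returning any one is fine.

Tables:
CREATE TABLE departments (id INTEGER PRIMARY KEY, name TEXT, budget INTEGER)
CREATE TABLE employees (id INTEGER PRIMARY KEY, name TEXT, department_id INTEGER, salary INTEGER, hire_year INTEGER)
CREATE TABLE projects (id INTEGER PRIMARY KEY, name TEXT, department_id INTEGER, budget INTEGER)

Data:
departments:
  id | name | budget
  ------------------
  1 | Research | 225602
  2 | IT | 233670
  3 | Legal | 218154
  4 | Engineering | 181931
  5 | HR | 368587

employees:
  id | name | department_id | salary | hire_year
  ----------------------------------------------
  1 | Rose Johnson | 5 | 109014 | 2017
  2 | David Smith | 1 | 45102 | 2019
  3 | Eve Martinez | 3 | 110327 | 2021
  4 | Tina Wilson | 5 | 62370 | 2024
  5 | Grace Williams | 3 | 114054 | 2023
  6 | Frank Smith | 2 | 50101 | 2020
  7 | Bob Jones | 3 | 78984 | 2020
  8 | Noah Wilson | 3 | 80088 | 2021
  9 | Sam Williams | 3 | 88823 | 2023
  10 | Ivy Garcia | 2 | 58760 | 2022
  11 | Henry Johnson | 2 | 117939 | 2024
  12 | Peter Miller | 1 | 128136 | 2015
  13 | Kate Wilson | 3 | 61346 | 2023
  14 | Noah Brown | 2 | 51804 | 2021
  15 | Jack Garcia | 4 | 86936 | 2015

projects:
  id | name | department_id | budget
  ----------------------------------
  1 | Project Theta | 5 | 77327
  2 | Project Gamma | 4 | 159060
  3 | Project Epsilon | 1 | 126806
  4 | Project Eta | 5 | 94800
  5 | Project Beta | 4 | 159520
SELECT name, salary FROM employees ORDER BY salary DESC LIMIT 1

Execution result:
name | salary
Peter Miller | 128136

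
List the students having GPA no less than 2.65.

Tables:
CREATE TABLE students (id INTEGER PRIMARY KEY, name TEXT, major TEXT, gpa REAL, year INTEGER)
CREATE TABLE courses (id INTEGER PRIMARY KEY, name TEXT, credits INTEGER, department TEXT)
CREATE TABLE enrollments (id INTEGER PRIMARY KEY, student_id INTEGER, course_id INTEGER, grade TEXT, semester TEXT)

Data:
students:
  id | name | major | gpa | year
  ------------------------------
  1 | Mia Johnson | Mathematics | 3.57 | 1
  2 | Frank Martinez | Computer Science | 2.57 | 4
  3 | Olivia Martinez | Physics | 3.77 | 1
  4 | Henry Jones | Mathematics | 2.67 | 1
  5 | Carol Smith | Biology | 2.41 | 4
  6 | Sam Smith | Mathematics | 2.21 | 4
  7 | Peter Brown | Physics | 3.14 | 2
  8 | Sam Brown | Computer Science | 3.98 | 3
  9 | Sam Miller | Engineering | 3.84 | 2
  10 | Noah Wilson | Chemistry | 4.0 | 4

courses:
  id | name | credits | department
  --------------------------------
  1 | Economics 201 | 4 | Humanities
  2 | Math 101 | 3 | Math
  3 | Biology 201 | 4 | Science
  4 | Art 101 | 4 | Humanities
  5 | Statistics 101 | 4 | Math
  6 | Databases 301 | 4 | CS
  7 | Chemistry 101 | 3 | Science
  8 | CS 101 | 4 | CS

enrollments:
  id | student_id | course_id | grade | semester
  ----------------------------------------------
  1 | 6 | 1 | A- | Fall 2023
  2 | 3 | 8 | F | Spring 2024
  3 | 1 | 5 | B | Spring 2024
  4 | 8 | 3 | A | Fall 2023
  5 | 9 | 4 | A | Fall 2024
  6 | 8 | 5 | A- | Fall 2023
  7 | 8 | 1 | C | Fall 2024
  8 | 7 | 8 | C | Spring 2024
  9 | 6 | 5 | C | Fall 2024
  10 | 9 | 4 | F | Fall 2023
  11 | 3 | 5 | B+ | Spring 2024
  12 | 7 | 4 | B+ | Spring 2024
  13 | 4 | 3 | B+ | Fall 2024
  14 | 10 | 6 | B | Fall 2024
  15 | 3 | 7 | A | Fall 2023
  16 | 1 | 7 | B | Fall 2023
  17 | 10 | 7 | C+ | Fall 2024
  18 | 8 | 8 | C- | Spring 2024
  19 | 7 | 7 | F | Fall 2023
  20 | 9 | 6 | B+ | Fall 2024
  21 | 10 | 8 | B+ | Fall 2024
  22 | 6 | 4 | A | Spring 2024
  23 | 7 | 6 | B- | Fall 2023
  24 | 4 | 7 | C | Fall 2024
SELECT name, gpa FROM students WHERE gpa >= 2.65

Execution result:
name | gpa
Mia Johnson | 3.57
Olivia Martinez | 3.77
Henry Jones | 2.67
Peter Brown | 3.14
Sam Brown | 3.98
Sam Miller | 3.84
Noah Wilson | 4.00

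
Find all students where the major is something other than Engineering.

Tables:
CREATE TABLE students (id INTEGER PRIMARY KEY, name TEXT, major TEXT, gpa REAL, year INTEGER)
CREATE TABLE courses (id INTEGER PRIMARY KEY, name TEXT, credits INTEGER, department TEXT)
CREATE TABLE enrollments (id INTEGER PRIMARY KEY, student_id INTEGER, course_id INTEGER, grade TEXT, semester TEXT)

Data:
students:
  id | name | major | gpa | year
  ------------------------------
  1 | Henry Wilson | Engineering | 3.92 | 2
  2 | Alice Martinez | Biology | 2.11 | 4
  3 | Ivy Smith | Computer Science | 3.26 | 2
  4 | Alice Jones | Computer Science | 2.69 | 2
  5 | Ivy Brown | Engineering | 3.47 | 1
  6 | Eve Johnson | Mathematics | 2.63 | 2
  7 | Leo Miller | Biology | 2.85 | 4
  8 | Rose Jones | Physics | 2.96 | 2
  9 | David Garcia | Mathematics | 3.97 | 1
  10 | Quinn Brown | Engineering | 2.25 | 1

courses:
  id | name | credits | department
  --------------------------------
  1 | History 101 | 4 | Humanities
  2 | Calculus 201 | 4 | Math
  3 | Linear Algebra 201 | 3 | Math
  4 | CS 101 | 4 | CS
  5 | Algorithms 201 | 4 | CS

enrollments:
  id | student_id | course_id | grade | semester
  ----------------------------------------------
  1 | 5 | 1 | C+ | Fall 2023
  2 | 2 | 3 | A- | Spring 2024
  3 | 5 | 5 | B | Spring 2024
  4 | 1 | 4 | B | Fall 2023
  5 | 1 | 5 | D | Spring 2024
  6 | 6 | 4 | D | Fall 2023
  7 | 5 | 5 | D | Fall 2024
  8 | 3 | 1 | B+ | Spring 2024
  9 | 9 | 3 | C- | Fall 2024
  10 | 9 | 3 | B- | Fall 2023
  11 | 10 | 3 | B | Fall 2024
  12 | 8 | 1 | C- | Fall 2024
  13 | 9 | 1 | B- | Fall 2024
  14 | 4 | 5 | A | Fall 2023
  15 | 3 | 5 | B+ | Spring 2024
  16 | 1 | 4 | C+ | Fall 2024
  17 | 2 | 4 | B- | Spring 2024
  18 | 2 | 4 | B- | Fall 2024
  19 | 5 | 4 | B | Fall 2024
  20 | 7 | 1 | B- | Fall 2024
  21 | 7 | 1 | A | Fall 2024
SELECT name, major FROM students WHERE major <> 'Engineering'

Execution result:
name | major
Alice Martinez | Biology
Ivy Smith | Computer Science
Alice Jones | Computer Science
Eve Johnson | Mathematics
Leo Miller | Biology
Rose Jones | Physics
David Garcia | Mathematics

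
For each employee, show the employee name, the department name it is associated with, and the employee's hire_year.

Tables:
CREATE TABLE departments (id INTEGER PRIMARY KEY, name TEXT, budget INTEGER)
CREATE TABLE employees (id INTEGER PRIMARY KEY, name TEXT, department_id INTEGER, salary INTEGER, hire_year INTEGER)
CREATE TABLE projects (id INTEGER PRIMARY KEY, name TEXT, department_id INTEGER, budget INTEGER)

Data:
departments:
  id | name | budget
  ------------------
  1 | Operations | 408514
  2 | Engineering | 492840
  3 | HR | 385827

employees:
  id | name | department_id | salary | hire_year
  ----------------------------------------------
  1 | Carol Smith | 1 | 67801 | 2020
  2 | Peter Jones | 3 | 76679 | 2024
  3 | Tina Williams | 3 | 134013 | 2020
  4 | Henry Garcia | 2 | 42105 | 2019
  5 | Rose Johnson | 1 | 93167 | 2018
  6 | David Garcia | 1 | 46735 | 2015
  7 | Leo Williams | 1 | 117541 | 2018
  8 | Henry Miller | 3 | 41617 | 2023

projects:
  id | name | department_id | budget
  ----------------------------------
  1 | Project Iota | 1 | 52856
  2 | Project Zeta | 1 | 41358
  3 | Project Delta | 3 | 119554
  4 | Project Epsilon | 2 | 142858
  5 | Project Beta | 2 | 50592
SELECT c.name, p.name AS department, c.hire_year FROM employees c JOIN departments p ON c.department_id = p.id

Execution result:
name | department | hire_year
Carol Smith | Operations | 2020
Peter Jones | HR | 2024
Tina Williams | HR | 2020
Henry Garcia | Engineering | 2019
Rose Johnson | Operations | 2018
David Garcia | Operations | 2015
Leo Williams | Operations | 2018
Henry Miller | HR | 2023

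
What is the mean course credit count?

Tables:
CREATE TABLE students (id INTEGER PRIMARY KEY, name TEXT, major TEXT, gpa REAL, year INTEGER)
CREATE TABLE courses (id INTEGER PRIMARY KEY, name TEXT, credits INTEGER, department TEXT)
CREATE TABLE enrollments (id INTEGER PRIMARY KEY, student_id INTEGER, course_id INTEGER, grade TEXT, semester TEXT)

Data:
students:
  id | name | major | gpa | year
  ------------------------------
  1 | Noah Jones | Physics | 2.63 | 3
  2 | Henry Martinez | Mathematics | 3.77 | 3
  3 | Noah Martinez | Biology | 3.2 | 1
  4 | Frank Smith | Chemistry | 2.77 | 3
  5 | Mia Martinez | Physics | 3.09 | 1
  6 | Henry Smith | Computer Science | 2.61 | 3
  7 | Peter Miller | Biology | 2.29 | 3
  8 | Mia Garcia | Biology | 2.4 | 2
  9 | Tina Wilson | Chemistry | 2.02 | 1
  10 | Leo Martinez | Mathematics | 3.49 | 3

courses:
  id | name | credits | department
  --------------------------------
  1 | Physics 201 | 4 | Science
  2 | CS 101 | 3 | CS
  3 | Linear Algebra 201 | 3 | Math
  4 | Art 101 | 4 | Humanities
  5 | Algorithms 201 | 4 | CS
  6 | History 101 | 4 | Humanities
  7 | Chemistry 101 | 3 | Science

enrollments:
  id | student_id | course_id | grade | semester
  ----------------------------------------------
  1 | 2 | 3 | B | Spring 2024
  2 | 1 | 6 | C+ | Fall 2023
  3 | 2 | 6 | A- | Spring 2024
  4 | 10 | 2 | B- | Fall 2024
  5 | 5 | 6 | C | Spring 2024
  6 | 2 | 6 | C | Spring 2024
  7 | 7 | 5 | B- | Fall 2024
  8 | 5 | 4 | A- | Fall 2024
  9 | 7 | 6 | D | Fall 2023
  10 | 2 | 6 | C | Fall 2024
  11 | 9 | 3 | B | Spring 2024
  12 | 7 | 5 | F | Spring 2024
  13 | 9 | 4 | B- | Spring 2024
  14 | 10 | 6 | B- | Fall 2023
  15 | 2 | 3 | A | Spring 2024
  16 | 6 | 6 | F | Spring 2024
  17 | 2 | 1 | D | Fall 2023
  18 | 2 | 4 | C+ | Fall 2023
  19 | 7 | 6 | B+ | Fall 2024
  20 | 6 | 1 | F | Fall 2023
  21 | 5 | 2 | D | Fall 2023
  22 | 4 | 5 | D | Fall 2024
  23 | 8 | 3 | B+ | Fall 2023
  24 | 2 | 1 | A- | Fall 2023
SELECT AVG(credits) FROM courses

Execution result:
3.57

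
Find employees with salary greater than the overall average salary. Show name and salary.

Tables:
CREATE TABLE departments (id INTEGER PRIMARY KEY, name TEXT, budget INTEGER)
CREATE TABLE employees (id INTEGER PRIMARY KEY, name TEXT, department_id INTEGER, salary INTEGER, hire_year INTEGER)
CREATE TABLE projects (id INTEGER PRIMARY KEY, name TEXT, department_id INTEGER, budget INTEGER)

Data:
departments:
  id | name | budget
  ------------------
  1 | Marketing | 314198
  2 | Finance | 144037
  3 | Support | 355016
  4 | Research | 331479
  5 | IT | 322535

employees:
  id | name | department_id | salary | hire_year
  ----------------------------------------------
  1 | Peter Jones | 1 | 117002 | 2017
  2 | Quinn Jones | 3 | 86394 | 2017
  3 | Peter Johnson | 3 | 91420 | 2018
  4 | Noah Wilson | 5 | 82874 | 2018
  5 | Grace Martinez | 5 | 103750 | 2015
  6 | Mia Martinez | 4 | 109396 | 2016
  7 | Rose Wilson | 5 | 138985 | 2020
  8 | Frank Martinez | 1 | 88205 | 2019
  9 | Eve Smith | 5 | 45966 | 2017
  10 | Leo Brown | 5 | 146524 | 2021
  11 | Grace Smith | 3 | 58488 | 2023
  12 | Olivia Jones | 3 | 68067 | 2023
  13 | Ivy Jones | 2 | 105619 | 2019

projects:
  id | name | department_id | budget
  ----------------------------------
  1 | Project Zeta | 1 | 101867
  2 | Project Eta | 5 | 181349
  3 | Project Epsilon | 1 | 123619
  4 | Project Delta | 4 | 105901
SELECT name, salary FROM employees WHERE salary > (SELECT AVG(salary) FROM employees)

Execution result:
name | salary
Peter Jones | 117002
Grace Martinez | 103750
Mia Martinez | 109396
Rose Wilson | 138985
Leo Brown | 146524
Ivy Jones | 105619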